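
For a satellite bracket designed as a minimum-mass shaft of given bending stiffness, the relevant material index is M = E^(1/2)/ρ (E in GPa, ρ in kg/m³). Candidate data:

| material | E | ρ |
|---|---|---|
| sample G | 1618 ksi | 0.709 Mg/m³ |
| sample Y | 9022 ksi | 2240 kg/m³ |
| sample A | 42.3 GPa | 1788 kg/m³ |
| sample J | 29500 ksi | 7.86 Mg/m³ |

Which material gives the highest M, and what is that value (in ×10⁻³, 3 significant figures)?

Convert each candidate to consistent units, then evaluate M:
  sample G: E = 11.16 GPa, ρ = 709.0 kg/m³
  sample Y: E = 62.20 GPa, ρ = 2240 kg/m³
  sample A: E = 42.30 GPa, ρ = 1788 kg/m³
  sample J: E = 203.4 GPa, ρ = 7860 kg/m³
  sample G: M = 4.71×10⁻³
  sample A: M = 3.64×10⁻³
  sample Y: M = 3.52×10⁻³
  sample J: M = 1.81×10⁻³
Highest index: sample G.

sample G, M = 4.71×10⁻³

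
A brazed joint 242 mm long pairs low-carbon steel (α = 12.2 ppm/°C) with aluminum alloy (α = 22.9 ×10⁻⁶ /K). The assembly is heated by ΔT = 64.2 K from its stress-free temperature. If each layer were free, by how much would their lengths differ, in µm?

166 µm

Δα = |12.2 − 22.9|×10⁻⁶/K = 10.7×10⁻⁶/K.
ΔL_mismatch = Δα·L·ΔT = 10.7×10⁻⁶ × 242.0 mm × 64.2 K = 166 µm.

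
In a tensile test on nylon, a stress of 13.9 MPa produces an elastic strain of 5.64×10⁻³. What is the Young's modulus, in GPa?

2.46 GPa

E = σ/ε = 13.9 MPa / 5.64×10⁻³ = 2465 MPa = 2.46 GPa.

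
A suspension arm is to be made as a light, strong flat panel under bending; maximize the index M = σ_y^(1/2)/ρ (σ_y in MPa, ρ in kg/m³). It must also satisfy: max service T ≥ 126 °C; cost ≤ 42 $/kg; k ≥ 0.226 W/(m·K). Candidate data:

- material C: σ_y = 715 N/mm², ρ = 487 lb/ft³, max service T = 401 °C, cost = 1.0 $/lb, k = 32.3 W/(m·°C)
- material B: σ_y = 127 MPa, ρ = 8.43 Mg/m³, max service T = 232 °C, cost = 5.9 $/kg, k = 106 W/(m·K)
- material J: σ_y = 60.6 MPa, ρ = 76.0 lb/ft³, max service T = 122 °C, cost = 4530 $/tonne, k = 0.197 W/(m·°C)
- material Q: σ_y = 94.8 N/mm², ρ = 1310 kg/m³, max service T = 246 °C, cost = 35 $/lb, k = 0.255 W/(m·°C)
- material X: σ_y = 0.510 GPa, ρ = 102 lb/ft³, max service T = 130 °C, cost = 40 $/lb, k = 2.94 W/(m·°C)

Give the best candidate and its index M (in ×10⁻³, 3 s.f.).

Screen on constraints: max service T ≥ 126 °C; cost ≤ 42 $/kg; k ≥ 0.226 W/(m·K). Survivors: material C, material B.
Convert each candidate to consistent units, then evaluate M:
  material C: σ_y = 715.0 MPa, ρ = 7801 kg/m³
  material B: σ_y = 127.0 MPa, ρ = 8430 kg/m³
  material C: M = 3.43×10⁻³
  material B: M = 1.34×10⁻³
The maximum is for material C.

material C, M = 3.43×10⁻³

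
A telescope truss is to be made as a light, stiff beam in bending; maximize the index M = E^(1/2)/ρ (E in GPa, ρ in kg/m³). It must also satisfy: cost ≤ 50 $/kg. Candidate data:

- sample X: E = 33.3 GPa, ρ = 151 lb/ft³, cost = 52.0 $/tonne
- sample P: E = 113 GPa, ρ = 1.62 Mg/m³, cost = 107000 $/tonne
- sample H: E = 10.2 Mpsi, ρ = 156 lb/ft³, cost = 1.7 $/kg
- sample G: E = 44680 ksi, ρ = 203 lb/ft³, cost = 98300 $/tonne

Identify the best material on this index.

Screen on constraints: cost ≤ 50 $/kg. Survivors: sample X, sample H.
Normalizing units and computing the index:
  sample X: E = 33.30 GPa, ρ = 2419 kg/m³
  sample H: E = 70.33 GPa, ρ = 2499 kg/m³
  sample H: M = 3.36×10⁻³
  sample X: M = 2.39×10⁻³
Sample H has the largest M.

sample H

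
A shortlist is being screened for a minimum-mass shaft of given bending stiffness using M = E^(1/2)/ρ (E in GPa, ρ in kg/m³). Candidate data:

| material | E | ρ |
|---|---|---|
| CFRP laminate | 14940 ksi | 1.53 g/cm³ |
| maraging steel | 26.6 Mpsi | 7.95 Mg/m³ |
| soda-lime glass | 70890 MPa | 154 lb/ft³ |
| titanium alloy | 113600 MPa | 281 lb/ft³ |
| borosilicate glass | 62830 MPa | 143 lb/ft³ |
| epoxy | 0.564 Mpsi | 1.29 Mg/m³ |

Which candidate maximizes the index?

Convert each candidate to consistent units, then evaluate M:
  CFRP laminate: E = 103.0 GPa, ρ = 1530 kg/m³
  maraging steel: E = 183.4 GPa, ρ = 7950 kg/m³
  soda-lime glass: E = 70.89 GPa, ρ = 2467 kg/m³
  titanium alloy: E = 113.6 GPa, ρ = 4501 kg/m³
  borosilicate glass: E = 62.83 GPa, ρ = 2291 kg/m³
  epoxy: E = 3.889 GPa, ρ = 1290 kg/m³
  CFRP laminate: M = 6.63×10⁻³
  borosilicate glass: M = 3.46×10⁻³
  soda-lime glass: M = 3.41×10⁻³
  titanium alloy: M = 2.37×10⁻³
  maraging steel: M = 1.70×10⁻³
  epoxy: M = 1.53×10⁻³
The maximum is for CFRP laminate.

CFRP laminate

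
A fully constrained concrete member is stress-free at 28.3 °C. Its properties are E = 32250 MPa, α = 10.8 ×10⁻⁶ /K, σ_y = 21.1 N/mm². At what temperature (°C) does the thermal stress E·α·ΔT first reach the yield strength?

88.9 °C

E = 32250 MPa = 32.25 GPa.
σ_y = 21.1 N/mm² = 21.10 MPa.
E·α·ΔT = 21.10 MPa ⇒ ΔT = 21.10 / (32.25×10³ × 10.8×10⁻⁶) = 60.58 K.
T = 28.3 + 60.58 = 88.88 °C.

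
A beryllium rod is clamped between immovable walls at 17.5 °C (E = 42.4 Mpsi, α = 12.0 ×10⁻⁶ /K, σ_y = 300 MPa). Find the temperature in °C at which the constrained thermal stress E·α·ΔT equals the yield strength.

103 °C

E = 42.4 Mpsi = 292.3 GPa.
E·α·ΔT = 300.0 MPa ⇒ ΔT = 300.0 / (292.3×10³ × 12.0×10⁻⁶) = 85.52 K.
T = 17.5 + 85.52 = 103.0 °C.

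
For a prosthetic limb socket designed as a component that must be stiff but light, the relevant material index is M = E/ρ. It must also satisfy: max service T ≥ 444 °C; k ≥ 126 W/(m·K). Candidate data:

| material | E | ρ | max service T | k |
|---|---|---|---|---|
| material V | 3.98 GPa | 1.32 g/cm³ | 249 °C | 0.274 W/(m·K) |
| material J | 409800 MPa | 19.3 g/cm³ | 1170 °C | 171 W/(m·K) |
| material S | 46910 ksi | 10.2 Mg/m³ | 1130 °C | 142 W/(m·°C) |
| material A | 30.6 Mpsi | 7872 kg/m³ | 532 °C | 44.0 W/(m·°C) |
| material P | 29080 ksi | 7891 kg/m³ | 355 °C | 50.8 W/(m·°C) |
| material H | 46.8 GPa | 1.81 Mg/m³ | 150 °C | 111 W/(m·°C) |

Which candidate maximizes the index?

material S

Screen on constraints: max service T ≥ 444 °C; k ≥ 126 W/(m·K). Survivors: material J, material S.
After converting to SI:
  material J: E = 409.8 GPa, ρ = 19300 kg/m³
  material S: E = 323.4 GPa, ρ = 10200 kg/m³
  material S: M = 31.7 MN·m/kg
  material J: M = 21.2 MN·m/kg
Highest index: material S.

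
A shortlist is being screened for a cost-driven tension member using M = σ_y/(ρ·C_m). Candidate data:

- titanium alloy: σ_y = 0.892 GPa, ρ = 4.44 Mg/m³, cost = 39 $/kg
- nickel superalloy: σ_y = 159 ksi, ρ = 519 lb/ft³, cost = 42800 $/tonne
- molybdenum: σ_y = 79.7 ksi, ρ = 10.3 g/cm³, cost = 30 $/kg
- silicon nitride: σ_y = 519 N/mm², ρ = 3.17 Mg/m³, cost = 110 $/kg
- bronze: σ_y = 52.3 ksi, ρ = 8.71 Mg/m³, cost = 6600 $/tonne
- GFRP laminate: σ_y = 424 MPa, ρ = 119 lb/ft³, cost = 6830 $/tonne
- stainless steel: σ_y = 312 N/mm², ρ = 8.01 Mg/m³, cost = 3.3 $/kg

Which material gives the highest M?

After converting to SI:
  titanium alloy: σ_y = 892.0 MPa, ρ = 4440 kg/m³, cost = 39.00 $/kg
  nickel superalloy: σ_y = 1096 MPa, ρ = 8314 kg/m³, cost = 42.80 $/kg
  molybdenum: σ_y = 549.5 MPa, ρ = 10300 kg/m³, cost = 30.00 $/kg
  silicon nitride: σ_y = 519.0 MPa, ρ = 3170 kg/m³, cost = 110.0 $/kg
  bronze: σ_y = 360.6 MPa, ρ = 8710 kg/m³, cost = 6.600 $/kg
  GFRP laminate: σ_y = 424.0 MPa, ρ = 1906 kg/m³, cost = 6.830 $/kg
  stainless steel: σ_y = 312.0 MPa, ρ = 8010 kg/m³, cost = 3.300 $/kg
  GFRP laminate: M = 32.6 kN·m per $
  stainless steel: M = 11.8 kN·m per $
  bronze: M = 6.27 kN·m per $
  titanium alloy: M = 5.15 kN·m per $
  nickel superalloy: M = 3.08 kN·m per $
  molybdenum: M = 1.78 kN·m per $
  silicon nitride: M = 1.49 kN·m per $
Highest index: GFRP laminate.

GFRP laminate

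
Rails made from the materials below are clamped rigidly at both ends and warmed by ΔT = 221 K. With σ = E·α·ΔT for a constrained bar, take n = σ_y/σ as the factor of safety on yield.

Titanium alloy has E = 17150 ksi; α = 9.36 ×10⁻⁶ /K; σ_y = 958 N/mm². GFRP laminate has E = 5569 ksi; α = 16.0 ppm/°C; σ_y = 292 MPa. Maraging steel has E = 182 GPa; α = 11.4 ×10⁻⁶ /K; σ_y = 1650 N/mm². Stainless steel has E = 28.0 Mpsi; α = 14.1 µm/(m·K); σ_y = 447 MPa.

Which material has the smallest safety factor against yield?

In consistent units (E in GPa, α in ×10⁻⁶/K, σ_y in MPa):
  titanium alloy: E = 118.2, α = 9.36, σ_y = 958.0 → σ = 245 MPa, n = 3.92
  GFRP laminate: E = 38.40, α = 16.0, σ_y = 292.0 → σ = 136 MPa, n = 2.15
  maraging steel: E = 182.0, α = 11.4, σ_y = 1650 → σ = 459 MPa, n = 3.60
  stainless steel: E = 193.1, α = 14.1, σ_y = 447.0 → σ = 602 MPa, n = 0.743
Smallest n: stainless steel with n = 0.743.

stainless steel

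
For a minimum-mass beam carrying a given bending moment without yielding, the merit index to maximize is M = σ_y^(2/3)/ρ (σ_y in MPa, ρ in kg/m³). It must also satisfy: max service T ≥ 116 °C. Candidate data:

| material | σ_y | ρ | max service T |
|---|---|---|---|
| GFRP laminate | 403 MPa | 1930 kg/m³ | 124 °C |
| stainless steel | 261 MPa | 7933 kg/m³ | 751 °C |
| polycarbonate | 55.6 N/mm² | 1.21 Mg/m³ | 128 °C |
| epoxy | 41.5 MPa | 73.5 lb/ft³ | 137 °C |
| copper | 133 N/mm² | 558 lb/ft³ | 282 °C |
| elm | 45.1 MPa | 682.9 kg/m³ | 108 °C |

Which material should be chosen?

Screen on constraints: max service T ≥ 116 °C. Survivors: GFRP laminate, stainless steel, polycarbonate, epoxy, copper.
Convert each candidate to consistent units, then evaluate M:
  GFRP laminate: σ_y = 403.0 MPa, ρ = 1930 kg/m³
  stainless steel: σ_y = 261.0 MPa, ρ = 7933 kg/m³
  polycarbonate: σ_y = 55.60 MPa, ρ = 1210 kg/m³
  epoxy: σ_y = 41.50 MPa, ρ = 1177 kg/m³
  copper: σ_y = 133.0 MPa, ρ = 8938 kg/m³
  GFRP laminate: M = 28.3×10⁻³
  polycarbonate: M = 12.0×10⁻³
  epoxy: M = 10.2×10⁻³
  stainless steel: M = 5.15×10⁻³
  copper: M = 2.92×10⁻³
GFRP laminate ranks first.

GFRP laminate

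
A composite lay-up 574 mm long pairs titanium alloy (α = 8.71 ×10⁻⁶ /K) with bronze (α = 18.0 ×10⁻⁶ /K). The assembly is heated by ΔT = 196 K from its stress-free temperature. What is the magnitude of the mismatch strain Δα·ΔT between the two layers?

1.82×10⁻³

Δα = |8.71 − 18.0|×10⁻⁶/K = 9.29×10⁻⁶/K.
Mismatch strain = Δα·ΔT = 9.29×10⁻⁶ × 196.0 = 1.82×10⁻³.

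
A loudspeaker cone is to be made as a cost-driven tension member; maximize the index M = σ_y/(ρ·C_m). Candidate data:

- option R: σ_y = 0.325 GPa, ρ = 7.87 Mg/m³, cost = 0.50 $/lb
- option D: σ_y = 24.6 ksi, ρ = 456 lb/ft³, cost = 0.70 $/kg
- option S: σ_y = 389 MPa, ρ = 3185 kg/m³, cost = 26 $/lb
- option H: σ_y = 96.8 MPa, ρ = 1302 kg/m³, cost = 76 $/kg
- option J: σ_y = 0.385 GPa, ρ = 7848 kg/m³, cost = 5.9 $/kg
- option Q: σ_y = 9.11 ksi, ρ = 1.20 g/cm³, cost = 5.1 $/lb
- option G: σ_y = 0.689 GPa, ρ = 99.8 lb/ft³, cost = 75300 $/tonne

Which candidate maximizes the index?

option R

Convert each candidate to consistent units, then evaluate M:
  option R: σ_y = 325.0 MPa, ρ = 7870 kg/m³, cost = 1.102 $/kg
  option D: σ_y = 169.6 MPa, ρ = 7304 kg/m³, cost = 0.7000 $/kg
  option S: σ_y = 389.0 MPa, ρ = 3185 kg/m³, cost = 57.32 $/kg
  option H: σ_y = 96.80 MPa, ρ = 1302 kg/m³, cost = 76.00 $/kg
  option J: σ_y = 385.0 MPa, ρ = 7848 kg/m³, cost = 5.900 $/kg
  option Q: σ_y = 62.81 MPa, ρ = 1200 kg/m³, cost = 11.24 $/kg
  option G: σ_y = 689.0 MPa, ρ = 1599 kg/m³, cost = 75.30 $/kg
  option R: M = 37.5 kN·m per $
  option D: M = 33.2 kN·m per $
  option J: M = 8.31 kN·m per $
  option G: M = 5.72 kN·m per $
  option Q: M = 4.66 kN·m per $
  option S: M = 2.13 kN·m per $
  option H: M = 0.978 kN·m per $
The maximum is for option R.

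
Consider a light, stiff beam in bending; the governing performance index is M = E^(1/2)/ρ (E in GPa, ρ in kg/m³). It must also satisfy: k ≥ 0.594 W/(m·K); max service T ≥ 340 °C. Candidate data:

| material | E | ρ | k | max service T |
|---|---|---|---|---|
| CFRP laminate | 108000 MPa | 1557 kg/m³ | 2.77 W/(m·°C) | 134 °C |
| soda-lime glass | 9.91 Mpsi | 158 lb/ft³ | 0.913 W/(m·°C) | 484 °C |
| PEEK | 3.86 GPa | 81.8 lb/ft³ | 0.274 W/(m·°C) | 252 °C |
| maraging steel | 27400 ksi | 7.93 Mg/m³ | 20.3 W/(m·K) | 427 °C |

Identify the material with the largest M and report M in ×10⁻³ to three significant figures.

soda-lime glass, M = 3.27×10⁻³

Screen on constraints: k ≥ 0.594 W/(m·K); max service T ≥ 340 °C. Survivors: soda-lime glass, maraging steel.
After converting to SI:
  soda-lime glass: E = 68.33 GPa, ρ = 2531 kg/m³
  maraging steel: E = 188.9 GPa, ρ = 7930 kg/m³
  soda-lime glass: M = 3.27×10⁻³
  maraging steel: M = 1.73×10⁻³
Soda-lime glass ranks first.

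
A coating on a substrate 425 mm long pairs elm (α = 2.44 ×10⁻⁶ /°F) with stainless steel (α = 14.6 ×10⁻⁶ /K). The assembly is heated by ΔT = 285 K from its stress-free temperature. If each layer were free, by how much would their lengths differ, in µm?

1240 µm

elm: α = 2.44×10⁻⁶/°F × 9/5 = 4.39×10⁻⁶/K.
Δα = |4.39 − 14.6|×10⁻⁶/K = 10.2×10⁻⁶/K.
ΔL_mismatch = Δα·L·ΔT = 10.2×10⁻⁶ × 425.0 mm × 285.0 K = 1240 µm.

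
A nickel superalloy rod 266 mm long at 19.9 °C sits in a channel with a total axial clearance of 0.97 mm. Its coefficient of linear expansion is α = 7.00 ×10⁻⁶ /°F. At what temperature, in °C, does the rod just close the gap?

α = 7.00×10⁻⁶/°F × 9/5 = 12.6×10⁻⁶/K.
α·L₀·ΔT = 0.97 mm ⇒ ΔT = 0.97 / (12.6×10⁻⁶ × 266.0) = 289.4 K.
T = 19.9 + 289.4 = 309.3 °C.

309 °C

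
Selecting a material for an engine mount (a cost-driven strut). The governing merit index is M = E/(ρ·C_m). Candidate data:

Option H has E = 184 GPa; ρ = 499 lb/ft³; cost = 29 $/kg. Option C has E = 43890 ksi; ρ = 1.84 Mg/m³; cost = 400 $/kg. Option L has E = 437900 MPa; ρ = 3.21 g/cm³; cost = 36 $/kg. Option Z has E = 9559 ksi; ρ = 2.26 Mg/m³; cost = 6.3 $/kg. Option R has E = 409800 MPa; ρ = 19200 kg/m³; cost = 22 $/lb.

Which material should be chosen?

option Z

After converting to SI:
  option H: E = 184.0 GPa, ρ = 7993 kg/m³, cost = 29.00 $/kg
  option C: E = 302.6 GPa, ρ = 1840 kg/m³, cost = 400.0 $/kg
  option L: E = 437.9 GPa, ρ = 3210 kg/m³, cost = 36.00 $/kg
  option Z: E = 65.91 GPa, ρ = 2260 kg/m³, cost = 6.300 $/kg
  option R: E = 409.8 GPa, ρ = 19200 kg/m³, cost = 48.50 $/kg
  option Z: M = 4.63 MN·m per $
  option L: M = 3.79 MN·m per $
  option H: M = 0.794 MN·m per $
  option R: M = 0.440 MN·m per $
  option C: M = 0.411 MN·m per $
Option Z ranks first.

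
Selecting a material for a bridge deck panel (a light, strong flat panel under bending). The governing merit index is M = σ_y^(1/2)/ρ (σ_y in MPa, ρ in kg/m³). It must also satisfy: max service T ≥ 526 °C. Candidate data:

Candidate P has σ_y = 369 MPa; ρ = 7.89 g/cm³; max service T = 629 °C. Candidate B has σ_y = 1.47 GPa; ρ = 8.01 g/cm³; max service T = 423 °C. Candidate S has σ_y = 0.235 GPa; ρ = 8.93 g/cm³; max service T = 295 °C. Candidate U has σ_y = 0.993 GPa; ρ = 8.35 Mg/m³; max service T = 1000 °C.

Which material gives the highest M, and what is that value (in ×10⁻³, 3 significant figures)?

Screen on constraints: max service T ≥ 526 °C. Survivors: candidate P, candidate U.
In SI units:
  candidate P: σ_y = 369.0 MPa, ρ = 7890 kg/m³
  candidate U: σ_y = 993.0 MPa, ρ = 8350 kg/m³
  candidate U: M = 3.77×10⁻³
  candidate P: M = 2.43×10⁻³
Highest index: candidate U.

candidate U, M = 3.77×10⁻³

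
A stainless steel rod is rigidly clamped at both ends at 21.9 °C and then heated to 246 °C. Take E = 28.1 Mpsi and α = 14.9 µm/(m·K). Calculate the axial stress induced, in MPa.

647 MPa

E = 28.1 Mpsi = 193.7 GPa.
ΔT = 224.1 K. Constrained thermal stress σ = E·α·ΔT = 193.7×10³ MPa × 14.9×10⁻⁶ × 224.1 = 647 MPa (compressive).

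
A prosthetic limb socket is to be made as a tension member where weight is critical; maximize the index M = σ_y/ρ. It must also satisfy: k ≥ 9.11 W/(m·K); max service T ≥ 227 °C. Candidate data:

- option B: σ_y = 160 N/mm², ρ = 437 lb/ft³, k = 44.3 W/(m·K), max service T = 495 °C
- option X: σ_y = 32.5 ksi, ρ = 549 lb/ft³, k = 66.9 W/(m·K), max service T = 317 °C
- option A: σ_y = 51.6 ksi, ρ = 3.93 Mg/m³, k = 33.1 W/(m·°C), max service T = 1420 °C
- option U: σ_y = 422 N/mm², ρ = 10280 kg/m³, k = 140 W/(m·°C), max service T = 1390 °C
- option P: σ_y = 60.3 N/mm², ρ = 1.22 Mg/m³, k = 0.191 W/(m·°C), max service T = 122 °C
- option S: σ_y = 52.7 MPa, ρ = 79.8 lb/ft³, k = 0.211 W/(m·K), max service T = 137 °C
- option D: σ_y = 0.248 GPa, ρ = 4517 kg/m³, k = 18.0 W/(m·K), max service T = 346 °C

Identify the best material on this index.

option A

Screen on constraints: k ≥ 9.11 W/(m·K); max service T ≥ 227 °C. Survivors: option B, option X, option A, option U, option D.
Convert each candidate to consistent units, then evaluate M:
  option B: σ_y = 160.0 MPa, ρ = 7000 kg/m³
  option X: σ_y = 224.1 MPa, ρ = 8794 kg/m³
  option A: σ_y = 355.8 MPa, ρ = 3930 kg/m³
  option U: σ_y = 422.0 MPa, ρ = 10280 kg/m³
  option D: σ_y = 248.0 MPa, ρ = 4517 kg/m³
  option A: M = 90.5 kN·m/kg
  option D: M = 54.9 kN·m/kg
  option U: M = 41.1 kN·m/kg
  option X: M = 25.5 kN·m/kg
  option B: M = 22.9 kN·m/kg
The maximum is for option A.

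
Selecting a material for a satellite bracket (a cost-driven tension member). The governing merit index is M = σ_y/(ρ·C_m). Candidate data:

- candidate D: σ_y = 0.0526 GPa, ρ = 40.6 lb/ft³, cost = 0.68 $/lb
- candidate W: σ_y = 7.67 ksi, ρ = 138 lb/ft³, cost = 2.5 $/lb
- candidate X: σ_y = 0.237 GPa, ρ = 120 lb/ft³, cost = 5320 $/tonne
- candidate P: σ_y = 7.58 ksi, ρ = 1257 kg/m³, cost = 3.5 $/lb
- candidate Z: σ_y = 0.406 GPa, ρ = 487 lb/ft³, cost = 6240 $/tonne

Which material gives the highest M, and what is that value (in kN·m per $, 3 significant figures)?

In SI units:
  candidate D: σ_y = 52.60 MPa, ρ = 650.3 kg/m³, cost = 1.499 $/kg
  candidate W: σ_y = 52.88 MPa, ρ = 2211 kg/m³, cost = 5.511 $/kg
  candidate X: σ_y = 237.0 MPa, ρ = 1922 kg/m³, cost = 5.320 $/kg
  candidate P: σ_y = 52.26 MPa, ρ = 1257 kg/m³, cost = 7.716 $/kg
  candidate Z: σ_y = 406.0 MPa, ρ = 7801 kg/m³, cost = 6.240 $/kg
  candidate D: M = 54.0 kN·m per $
  candidate X: M = 23.2 kN·m per $
  candidate Z: M = 8.34 kN·m per $
  candidate P: M = 5.39 kN·m per $
  candidate W: M = 4.34 kN·m per $
Candidate D ranks first.

candidate D, M = 54.0 kN·m per $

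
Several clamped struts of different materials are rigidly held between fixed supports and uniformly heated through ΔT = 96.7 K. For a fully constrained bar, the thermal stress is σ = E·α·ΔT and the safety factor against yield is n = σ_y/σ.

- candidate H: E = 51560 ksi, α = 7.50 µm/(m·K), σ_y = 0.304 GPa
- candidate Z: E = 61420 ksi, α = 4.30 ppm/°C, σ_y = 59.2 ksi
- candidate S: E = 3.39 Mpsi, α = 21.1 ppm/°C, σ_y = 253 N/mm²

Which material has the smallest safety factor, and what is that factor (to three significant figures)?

In consistent units (E in GPa, α in ×10⁻⁶/K, σ_y in MPa):
  candidate H: E = 355.5, α = 7.50, σ_y = 304.0 → σ = 258 MPa, n = 1.18
  candidate Z: E = 423.5, α = 4.30, σ_y = 408.2 → σ = 176 MPa, n = 2.32
  candidate S: E = 23.37, α = 21.1, σ_y = 253.0 → σ = 47.7 MPa, n = 5.31
Smallest n: candidate H with n = 1.18.

candidate H, n = 1.18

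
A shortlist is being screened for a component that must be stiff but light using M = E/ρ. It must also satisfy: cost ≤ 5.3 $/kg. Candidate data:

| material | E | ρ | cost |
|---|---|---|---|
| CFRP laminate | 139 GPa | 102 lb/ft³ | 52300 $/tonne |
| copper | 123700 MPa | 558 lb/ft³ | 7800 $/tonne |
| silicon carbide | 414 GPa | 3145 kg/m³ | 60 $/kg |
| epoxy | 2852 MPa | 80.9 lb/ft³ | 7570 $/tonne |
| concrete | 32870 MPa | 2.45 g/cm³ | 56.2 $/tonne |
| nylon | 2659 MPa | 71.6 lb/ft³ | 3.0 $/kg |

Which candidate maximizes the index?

concrete

Screen on constraints: cost ≤ 5.3 $/kg. Survivors: concrete, nylon.
In SI units:
  concrete: E = 32.87 GPa, ρ = 2450 kg/m³
  nylon: E = 2.659 GPa, ρ = 1147 kg/m³
  concrete: M = 13.4 MN·m/kg
  nylon: M = 2.32 MN·m/kg
Concrete ranks first.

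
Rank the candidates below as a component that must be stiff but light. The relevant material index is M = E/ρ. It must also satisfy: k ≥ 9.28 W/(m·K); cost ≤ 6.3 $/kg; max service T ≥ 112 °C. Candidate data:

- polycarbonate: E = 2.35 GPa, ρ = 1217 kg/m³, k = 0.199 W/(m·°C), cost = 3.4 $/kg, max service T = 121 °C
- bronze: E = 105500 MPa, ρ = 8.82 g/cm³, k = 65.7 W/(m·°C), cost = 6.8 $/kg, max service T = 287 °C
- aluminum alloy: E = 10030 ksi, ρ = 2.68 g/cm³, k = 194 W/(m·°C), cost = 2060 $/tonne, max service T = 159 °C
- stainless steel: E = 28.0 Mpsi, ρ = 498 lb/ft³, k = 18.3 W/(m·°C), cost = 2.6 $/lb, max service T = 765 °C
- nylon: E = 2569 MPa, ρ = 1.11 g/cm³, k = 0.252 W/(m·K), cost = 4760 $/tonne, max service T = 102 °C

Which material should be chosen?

Screen on constraints: k ≥ 9.28 W/(m·K); cost ≤ 6.3 $/kg; max service T ≥ 112 °C. Survivors: aluminum alloy, stainless steel.
Normalizing units and computing the index:
  aluminum alloy: E = 69.15 GPa, ρ = 2680 kg/m³
  stainless steel: E = 193.1 GPa, ρ = 7977 kg/m³
  aluminum alloy: M = 25.8 MN·m/kg
  stainless steel: M = 24.2 MN·m/kg
Highest index: aluminum alloy.

aluminum alloy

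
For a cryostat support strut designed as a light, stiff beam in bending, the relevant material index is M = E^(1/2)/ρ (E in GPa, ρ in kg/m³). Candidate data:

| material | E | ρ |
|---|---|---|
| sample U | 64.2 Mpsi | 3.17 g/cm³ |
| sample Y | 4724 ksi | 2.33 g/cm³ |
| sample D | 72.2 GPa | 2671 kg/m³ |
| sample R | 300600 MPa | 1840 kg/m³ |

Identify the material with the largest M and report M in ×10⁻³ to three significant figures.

sample R, M = 9.42×10⁻³

After converting to SI:
  sample U: E = 442.6 GPa, ρ = 3170 kg/m³
  sample Y: E = 32.57 GPa, ρ = 2330 kg/m³
  sample D: E = 72.20 GPa, ρ = 2671 kg/m³
  sample R: E = 300.6 GPa, ρ = 1840 kg/m³
  sample R: M = 9.42×10⁻³
  sample U: M = 6.64×10⁻³
  sample D: M = 3.18×10⁻³
  sample Y: M = 2.45×10⁻³
Sample R ranks first.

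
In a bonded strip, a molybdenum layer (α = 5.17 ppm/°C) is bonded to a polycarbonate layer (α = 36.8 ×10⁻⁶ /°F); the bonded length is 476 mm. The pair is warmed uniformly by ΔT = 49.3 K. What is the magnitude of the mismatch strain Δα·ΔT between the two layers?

3.01×10⁻³

polycarbonate: α = 36.8×10⁻⁶/°F × 9/5 = 66.2×10⁻⁶/K.
Δα = |5.17 − 66.2|×10⁻⁶/K = 61.1×10⁻⁶/K.
Mismatch strain = Δα·ΔT = 61.1×10⁻⁶ × 49.3 = 3.01×10⁻³.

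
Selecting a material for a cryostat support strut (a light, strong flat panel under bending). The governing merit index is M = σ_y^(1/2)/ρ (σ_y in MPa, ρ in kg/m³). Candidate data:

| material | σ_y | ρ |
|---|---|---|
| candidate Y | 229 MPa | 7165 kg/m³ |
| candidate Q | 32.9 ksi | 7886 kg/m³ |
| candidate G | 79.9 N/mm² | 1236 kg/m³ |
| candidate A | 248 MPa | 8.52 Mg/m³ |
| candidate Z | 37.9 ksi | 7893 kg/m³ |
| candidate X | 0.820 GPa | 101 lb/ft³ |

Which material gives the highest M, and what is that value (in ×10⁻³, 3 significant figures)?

candidate X, M = 17.7×10⁻³

Convert each candidate to consistent units, then evaluate M:
  candidate Y: σ_y = 229.0 MPa, ρ = 7165 kg/m³
  candidate Q: σ_y = 226.8 MPa, ρ = 7886 kg/m³
  candidate G: σ_y = 79.90 MPa, ρ = 1236 kg/m³
  candidate A: σ_y = 248.0 MPa, ρ = 8520 kg/m³
  candidate Z: σ_y = 261.3 MPa, ρ = 7893 kg/m³
  candidate X: σ_y = 820.0 MPa, ρ = 1618 kg/m³
  candidate X: M = 17.7×10⁻³
  candidate G: M = 7.23×10⁻³
  candidate Y: M = 2.11×10⁻³
  candidate Z: M = 2.05×10⁻³
  candidate Q: M = 1.91×10⁻³
  candidate A: M = 1.85×10⁻³
Candidate X has the largest M.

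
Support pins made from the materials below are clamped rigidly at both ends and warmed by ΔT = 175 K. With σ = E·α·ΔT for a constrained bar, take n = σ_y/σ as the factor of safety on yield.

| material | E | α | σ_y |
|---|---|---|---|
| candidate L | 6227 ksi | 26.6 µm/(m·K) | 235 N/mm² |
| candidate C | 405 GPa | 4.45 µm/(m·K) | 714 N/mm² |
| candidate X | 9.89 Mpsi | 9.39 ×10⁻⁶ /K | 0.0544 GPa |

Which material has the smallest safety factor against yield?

candidate X

Per material, after unit conversion:
  candidate L: E = 42.93, α = 26.6, σ_y = 235.0 → σ = 200 MPa, n = 1.18
  candidate C: E = 405.0, α = 4.45, σ_y = 714.0 → σ = 315 MPa, n = 2.26
  candidate X: E = 68.19, α = 9.39, σ_y = 54.40 → σ = 112 MPa, n = 0.485
Smallest n: candidate X with n = 0.485.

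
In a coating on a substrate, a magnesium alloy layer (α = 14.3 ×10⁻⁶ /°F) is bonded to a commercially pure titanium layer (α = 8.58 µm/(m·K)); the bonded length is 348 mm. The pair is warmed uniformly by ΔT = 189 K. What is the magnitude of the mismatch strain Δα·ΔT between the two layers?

magnesium alloy: α = 14.3×10⁻⁶/°F × 9/5 = 25.7×10⁻⁶/K.
Δα = |25.7 − 8.58|×10⁻⁶/K = 17.2×10⁻⁶/K.
Mismatch strain = Δα·ΔT = 17.2×10⁻⁶ × 189.0 = 3.24×10⁻³.

3.24×10⁻³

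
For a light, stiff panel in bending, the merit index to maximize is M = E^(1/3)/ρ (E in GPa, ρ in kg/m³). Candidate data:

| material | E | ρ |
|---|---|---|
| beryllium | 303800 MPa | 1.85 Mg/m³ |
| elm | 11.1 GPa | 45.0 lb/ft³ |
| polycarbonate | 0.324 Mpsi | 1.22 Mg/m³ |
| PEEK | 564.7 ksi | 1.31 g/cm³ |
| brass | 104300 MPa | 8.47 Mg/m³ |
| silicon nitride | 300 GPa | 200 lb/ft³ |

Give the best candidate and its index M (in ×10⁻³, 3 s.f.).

beryllium, M = 3.63×10⁻³

In SI units:
  beryllium: E = 303.8 GPa, ρ = 1850 kg/m³
  elm: E = 11.10 GPa, ρ = 720.8 kg/m³
  polycarbonate: E = 2.234 GPa, ρ = 1220 kg/m³
  PEEK: E = 3.893 GPa, ρ = 1310 kg/m³
  brass: E = 104.3 GPa, ρ = 8470 kg/m³
  silicon nitride: E = 300.0 GPa, ρ = 3204 kg/m³
  beryllium: M = 3.63×10⁻³
  elm: M = 3.09×10⁻³
  silicon nitride: M = 2.09×10⁻³
  PEEK: M = 1.20×10⁻³
  polycarbonate: M = 1.07×10⁻³
  brass: M = 0.556×10⁻³
The maximum is for beryllium.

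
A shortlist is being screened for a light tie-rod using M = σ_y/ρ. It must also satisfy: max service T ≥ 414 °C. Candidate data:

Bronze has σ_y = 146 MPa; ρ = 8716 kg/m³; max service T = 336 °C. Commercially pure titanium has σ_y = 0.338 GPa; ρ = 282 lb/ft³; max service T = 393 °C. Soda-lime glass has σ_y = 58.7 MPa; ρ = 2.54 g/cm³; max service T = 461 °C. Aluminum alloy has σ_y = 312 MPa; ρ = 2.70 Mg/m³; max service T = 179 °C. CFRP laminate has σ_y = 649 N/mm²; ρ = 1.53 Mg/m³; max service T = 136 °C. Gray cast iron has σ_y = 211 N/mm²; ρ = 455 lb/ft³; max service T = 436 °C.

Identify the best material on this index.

Screen on constraints: max service T ≥ 414 °C. Survivors: soda-lime glass, gray cast iron.
Convert each candidate to consistent units, then evaluate M:
  soda-lime glass: σ_y = 58.70 MPa, ρ = 2540 kg/m³
  gray cast iron: σ_y = 211.0 MPa, ρ = 7288 kg/m³
  gray cast iron: M = 29.0 kN·m/kg
  soda-lime glass: M = 23.1 kN·m/kg
The maximum is for gray cast iron.

gray cast iron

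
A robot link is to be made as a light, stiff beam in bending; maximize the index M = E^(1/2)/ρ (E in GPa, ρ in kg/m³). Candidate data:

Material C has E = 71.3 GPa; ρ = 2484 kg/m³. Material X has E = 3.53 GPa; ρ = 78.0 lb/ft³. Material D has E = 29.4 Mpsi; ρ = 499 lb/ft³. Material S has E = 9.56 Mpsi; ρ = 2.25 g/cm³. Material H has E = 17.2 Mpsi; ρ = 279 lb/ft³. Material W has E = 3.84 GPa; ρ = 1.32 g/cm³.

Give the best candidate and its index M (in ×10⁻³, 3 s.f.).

Putting every candidate on a common basis:
  material C: E = 71.30 GPa, ρ = 2484 kg/m³
  material X: E = 3.530 GPa, ρ = 1249 kg/m³
  material D: E = 202.7 GPa, ρ = 7993 kg/m³
  material S: E = 65.91 GPa, ρ = 2250 kg/m³
  material H: E = 118.6 GPa, ρ = 4469 kg/m³
  material W: E = 3.840 GPa, ρ = 1320 kg/m³
  material S: M = 3.61×10⁻³
  material C: M = 3.40×10⁻³
  material H: M = 2.44×10⁻³
  material D: M = 1.78×10⁻³
  material X: M = 1.50×10⁻³
  material W: M = 1.48×10⁻³
Highest index: material S.

material S, M = 3.61×10⁻³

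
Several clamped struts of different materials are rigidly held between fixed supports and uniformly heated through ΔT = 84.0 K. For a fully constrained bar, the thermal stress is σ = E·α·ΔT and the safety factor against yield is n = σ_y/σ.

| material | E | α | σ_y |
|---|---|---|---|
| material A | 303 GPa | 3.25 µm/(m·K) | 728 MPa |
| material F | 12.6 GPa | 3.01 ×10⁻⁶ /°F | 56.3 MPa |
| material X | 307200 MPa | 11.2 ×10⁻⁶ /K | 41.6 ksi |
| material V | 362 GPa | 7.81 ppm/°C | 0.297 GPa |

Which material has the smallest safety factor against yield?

material X

Per material, after unit conversion:
  material A: E = 303.0, α = 3.25, σ_y = 728.0 → σ = 82.7 MPa, n = 8.80
  material F: E = 12.60, α = 5.42, σ_y = 56.30 → σ = 5.73 MPa, n = 9.82
  material X: E = 307.2, α = 11.2, σ_y = 286.8 → σ = 289 MPa, n = 0.992
  material V: E = 362.0, α = 7.81, σ_y = 297.0 → σ = 237 MPa, n = 1.25
Smallest n: material X with n = 0.992.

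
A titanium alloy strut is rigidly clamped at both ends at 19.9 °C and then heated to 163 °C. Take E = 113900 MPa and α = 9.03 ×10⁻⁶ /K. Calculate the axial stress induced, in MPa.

E = 113900 MPa = 113.9 GPa.
ΔT = 143.1 K. Constrained thermal stress σ = E·α·ΔT = 113.9×10³ MPa × 9.03×10⁻⁶ × 143.1 = 147 MPa (compressive).

147 MPa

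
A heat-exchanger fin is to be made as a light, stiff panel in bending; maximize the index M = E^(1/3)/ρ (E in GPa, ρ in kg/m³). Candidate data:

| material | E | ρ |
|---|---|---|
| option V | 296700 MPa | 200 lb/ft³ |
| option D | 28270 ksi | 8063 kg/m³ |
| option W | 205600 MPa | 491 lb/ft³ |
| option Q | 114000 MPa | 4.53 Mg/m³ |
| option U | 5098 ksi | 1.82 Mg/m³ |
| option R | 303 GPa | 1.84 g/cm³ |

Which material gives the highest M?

Putting every candidate on a common basis:
  option V: E = 296.7 GPa, ρ = 3204 kg/m³
  option D: E = 194.9 GPa, ρ = 8063 kg/m³
  option W: E = 205.6 GPa, ρ = 7865 kg/m³
  option Q: E = 114.0 GPa, ρ = 4530 kg/m³
  option U: E = 35.15 GPa, ρ = 1820 kg/m³
  option R: E = 303.0 GPa, ρ = 1840 kg/m³
  option R: M = 3.65×10⁻³
  option V: M = 2.08×10⁻³
  option U: M = 1.80×10⁻³
  option Q: M = 1.07×10⁻³
  option W: M = 0.750×10⁻³
  option D: M = 0.719×10⁻³
Highest index: option R.

option R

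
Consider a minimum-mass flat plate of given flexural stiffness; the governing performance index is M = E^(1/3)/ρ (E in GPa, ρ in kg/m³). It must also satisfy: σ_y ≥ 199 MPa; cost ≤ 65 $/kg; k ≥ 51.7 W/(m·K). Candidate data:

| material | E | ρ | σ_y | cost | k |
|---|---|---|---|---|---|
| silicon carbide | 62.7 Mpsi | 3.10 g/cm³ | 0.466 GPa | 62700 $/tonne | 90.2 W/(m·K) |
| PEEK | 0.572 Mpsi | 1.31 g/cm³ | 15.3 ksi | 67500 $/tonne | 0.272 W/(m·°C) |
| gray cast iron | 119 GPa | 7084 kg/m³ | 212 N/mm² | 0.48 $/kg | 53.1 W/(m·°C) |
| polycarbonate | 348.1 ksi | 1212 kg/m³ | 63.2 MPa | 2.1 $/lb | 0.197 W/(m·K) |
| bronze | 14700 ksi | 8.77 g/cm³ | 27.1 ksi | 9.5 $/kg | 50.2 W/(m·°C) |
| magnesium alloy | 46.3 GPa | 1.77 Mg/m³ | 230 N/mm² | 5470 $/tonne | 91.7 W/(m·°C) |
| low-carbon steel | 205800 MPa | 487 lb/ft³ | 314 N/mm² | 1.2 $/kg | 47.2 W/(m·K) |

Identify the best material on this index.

silicon carbide

Screen on constraints: σ_y ≥ 199 MPa; cost ≤ 65 $/kg; k ≥ 51.7 W/(m·K). Survivors: silicon carbide, gray cast iron, magnesium alloy.
After converting to SI:
  silicon carbide: E = 432.3 GPa, ρ = 3100 kg/m³
  gray cast iron: E = 119.0 GPa, ρ = 7084 kg/m³
  magnesium alloy: E = 46.30 GPa, ρ = 1770 kg/m³
  silicon carbide: M = 2.44×10⁻³
  magnesium alloy: M = 2.03×10⁻³
  gray cast iron: M = 0.694×10⁻³
Highest index: silicon carbide.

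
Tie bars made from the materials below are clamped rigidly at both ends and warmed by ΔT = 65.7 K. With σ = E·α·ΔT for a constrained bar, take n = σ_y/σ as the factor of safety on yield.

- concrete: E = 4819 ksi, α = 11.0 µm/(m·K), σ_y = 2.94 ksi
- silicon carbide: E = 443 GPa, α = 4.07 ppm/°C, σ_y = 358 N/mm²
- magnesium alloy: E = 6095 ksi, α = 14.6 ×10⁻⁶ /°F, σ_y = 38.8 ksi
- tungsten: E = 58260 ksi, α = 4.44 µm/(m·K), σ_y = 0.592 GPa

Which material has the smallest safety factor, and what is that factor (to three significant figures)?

concrete, n = 0.844

In consistent units (E in GPa, α in ×10⁻⁶/K, σ_y in MPa):
  concrete: E = 33.23, α = 11.0, σ_y = 20.27 → σ = 24.0 MPa, n = 0.844
  silicon carbide: E = 443.0, α = 4.07, σ_y = 358.0 → σ = 118 MPa, n = 3.02
  magnesium alloy: E = 42.02, α = 26.3, σ_y = 267.5 → σ = 72.6 MPa, n = 3.69
  tungsten: E = 401.7, α = 4.44, σ_y = 592.0 → σ = 117 MPa, n = 5.05
Smallest n: concrete with n = 0.844.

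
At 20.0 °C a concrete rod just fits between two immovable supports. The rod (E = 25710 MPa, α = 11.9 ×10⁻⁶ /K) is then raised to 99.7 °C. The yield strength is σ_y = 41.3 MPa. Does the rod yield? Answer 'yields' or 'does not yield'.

E = 25710 MPa = 25.71 GPa.
ΔT = 79.70 K. Constrained thermal stress σ = E·α·ΔT = 25.71×10³ MPa × 11.9×10⁻⁶ × 79.70 = 24.4 MPa (compressive).
Compare to σ_y = 41.3 MPa: σ < σ_y, so it does not yield.

does not yield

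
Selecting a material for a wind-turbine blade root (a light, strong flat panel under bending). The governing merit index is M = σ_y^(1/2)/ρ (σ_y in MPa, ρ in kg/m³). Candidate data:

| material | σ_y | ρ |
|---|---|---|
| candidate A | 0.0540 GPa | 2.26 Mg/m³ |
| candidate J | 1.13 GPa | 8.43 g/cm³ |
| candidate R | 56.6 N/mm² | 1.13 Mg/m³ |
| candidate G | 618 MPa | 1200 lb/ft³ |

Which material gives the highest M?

Convert each candidate to consistent units, then evaluate M:
  candidate A: σ_y = 54.00 MPa, ρ = 2260 kg/m³
  candidate J: σ_y = 1130 MPa, ρ = 8430 kg/m³
  candidate R: σ_y = 56.60 MPa, ρ = 1130 kg/m³
  candidate G: σ_y = 618.0 MPa, ρ = 19220 kg/m³
  candidate R: M = 6.66×10⁻³
  candidate J: M = 3.99×10⁻³
  candidate A: M = 3.25×10⁻³
  candidate G: M = 1.29×10⁻³
The maximum is for candidate R.

candidate R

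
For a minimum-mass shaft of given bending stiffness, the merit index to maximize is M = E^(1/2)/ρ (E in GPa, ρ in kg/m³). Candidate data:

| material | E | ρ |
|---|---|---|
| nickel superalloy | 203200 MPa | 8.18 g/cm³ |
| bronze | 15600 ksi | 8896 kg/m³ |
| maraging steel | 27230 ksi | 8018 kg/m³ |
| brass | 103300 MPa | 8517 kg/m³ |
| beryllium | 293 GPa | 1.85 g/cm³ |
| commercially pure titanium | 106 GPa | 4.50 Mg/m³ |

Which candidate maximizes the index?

Convert each candidate to consistent units, then evaluate M:
  nickel superalloy: E = 203.2 GPa, ρ = 8180 kg/m³
  bronze: E = 107.6 GPa, ρ = 8896 kg/m³
  maraging steel: E = 187.7 GPa, ρ = 8018 kg/m³
  brass: E = 103.3 GPa, ρ = 8517 kg/m³
  beryllium: E = 293.0 GPa, ρ = 1850 kg/m³
  commercially pure titanium: E = 106.0 GPa, ρ = 4500 kg/m³
  beryllium: M = 9.25×10⁻³
  commercially pure titanium: M = 2.29×10⁻³
  nickel superalloy: M = 1.74×10⁻³
  maraging steel: M = 1.71×10⁻³
  brass: M = 1.19×10⁻³
  bronze: M = 1.17×10⁻³
Highest index: beryllium.

beryllium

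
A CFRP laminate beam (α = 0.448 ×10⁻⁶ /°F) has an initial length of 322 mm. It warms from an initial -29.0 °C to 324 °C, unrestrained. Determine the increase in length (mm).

0.0917 mm

Convert α: 0.448×10⁻⁶/°F × (9/5) = 0.806×10⁻⁶/K.
ΔT = 324 − (-29.0) = 353.0 K.
ΔL = α·L₀·ΔT = 0.806×10⁻⁶ × 322 mm × 353.0 K = 0.0917 mm.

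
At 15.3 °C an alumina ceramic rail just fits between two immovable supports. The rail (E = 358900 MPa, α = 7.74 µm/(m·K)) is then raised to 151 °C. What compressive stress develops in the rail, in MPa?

377 MPa

E = 358900 MPa = 358.9 GPa.
ΔT = 135.7 K. Constrained thermal stress σ = E·α·ΔT = 358.9×10³ MPa × 7.74×10⁻⁶ × 135.7 = 377 MPa (compressive).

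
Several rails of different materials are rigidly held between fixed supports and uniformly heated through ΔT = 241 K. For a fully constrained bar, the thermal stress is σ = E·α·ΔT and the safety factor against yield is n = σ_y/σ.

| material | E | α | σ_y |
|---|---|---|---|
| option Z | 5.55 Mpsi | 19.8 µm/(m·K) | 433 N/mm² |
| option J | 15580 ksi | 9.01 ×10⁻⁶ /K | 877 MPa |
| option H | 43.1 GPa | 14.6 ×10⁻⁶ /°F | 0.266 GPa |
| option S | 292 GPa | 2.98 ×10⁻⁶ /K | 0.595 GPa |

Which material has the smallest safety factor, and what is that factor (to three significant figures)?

Converting E to GPa, α to ×10⁻⁶/K, σ_y to MPa, then σ and n for each:
  option Z: E = 38.27, α = 19.8, σ_y = 433.0 → σ = 183 MPa, n = 2.37
  option J: E = 107.4, α = 9.01, σ_y = 877.0 → σ = 233 MPa, n = 3.76
  option H: E = 43.10, α = 26.3, σ_y = 266.0 → σ = 273 MPa, n = 0.974
  option S: E = 292.0, α = 2.98, σ_y = 595.0 → σ = 210 MPa, n = 2.84
The minimum is option H at n = 0.974.

option H, n = 0.974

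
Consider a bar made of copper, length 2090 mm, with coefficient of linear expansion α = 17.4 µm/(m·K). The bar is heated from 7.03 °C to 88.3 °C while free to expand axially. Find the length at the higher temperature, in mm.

2093.0 mm

ΔT = 88.3 − 7.03 = 81.27 K.
ΔL = α·L₀·ΔT = 17.4×10⁻⁶ × 2090 mm × 81.27 K = 2.96 mm.
L = L₀ + ΔL = 2090 + 2.96 = 2093.0 mm.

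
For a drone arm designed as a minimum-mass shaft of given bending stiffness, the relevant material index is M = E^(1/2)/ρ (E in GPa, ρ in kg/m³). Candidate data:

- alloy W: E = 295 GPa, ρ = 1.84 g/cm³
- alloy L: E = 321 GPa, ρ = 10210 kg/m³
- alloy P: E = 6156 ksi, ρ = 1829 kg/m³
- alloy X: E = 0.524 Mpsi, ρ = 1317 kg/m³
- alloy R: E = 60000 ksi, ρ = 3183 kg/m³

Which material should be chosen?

In SI units:
  alloy W: E = 295.0 GPa, ρ = 1840 kg/m³
  alloy L: E = 321.0 GPa, ρ = 10210 kg/m³
  alloy P: E = 42.44 GPa, ρ = 1829 kg/m³
  alloy X: E = 3.613 GPa, ρ = 1317 kg/m³
  alloy R: E = 413.7 GPa, ρ = 3183 kg/m³
  alloy W: M = 9.33×10⁻³
  alloy R: M = 6.39×10⁻³
  alloy P: M = 3.56×10⁻³
  alloy L: M = 1.75×10⁻³
  alloy X: M = 1.44×10⁻³
Highest index: alloy W.

alloy W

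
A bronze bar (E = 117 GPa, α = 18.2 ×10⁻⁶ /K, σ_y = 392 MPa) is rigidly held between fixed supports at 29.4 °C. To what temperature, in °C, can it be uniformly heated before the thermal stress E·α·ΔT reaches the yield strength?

213 °C

E·α·ΔT = 392.0 MPa ⇒ ΔT = 392.0 / (117.0×10³ × 18.2×10⁻⁶) = 184.1 K.
T = 29.4 + 184.1 = 213.5 °C.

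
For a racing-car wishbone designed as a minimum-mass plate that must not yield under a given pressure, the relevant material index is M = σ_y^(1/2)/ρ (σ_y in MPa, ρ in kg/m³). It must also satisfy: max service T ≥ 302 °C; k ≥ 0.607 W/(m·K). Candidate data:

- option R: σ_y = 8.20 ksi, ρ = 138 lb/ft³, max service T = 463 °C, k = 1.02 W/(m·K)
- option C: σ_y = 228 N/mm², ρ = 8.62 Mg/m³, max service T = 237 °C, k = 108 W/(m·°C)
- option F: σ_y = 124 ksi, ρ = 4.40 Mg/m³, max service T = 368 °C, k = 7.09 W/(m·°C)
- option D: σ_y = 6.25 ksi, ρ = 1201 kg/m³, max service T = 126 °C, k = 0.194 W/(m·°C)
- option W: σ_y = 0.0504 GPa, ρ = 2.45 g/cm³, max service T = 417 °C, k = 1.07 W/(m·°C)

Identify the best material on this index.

Screen on constraints: max service T ≥ 302 °C; k ≥ 0.607 W/(m·K). Survivors: option R, option F, option W.
Convert each candidate to consistent units, then evaluate M:
  option R: σ_y = 56.54 MPa, ρ = 2211 kg/m³
  option F: σ_y = 855.0 MPa, ρ = 4400 kg/m³
  option W: σ_y = 50.40 MPa, ρ = 2450 kg/m³
  option F: M = 6.65×10⁻³
  option R: M = 3.40×10⁻³
  option W: M = 2.90×10⁻³
Highest index: option F.

option F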